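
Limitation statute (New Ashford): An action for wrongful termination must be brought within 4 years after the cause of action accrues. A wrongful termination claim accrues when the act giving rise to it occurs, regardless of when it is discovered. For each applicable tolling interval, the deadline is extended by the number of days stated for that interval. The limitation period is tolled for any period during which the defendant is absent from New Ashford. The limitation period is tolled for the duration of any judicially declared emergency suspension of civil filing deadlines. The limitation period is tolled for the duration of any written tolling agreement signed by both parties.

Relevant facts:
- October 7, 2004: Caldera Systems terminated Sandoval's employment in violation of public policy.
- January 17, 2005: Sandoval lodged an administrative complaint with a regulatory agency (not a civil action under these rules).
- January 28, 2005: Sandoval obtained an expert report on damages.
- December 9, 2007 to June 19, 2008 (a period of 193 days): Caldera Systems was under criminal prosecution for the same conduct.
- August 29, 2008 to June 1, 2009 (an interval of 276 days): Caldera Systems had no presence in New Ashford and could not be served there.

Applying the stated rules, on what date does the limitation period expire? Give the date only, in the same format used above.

July 10, 2009

The limitation period began to run on October 7, 2004.
Adding the 4 years base period to October 7, 2004 gives a deadline of October 7, 2008, before any tolling.
The defendant's absence from the jurisdiction from August 29, 2008 to June 1, 2009 tolled the period for 276 days, extending the deadline to July 10, 2009.
The pending criminal prosecution from December 9, 2007 to June 19, 2008 does not toll the period, because no stated rule makes a criminal prosecution a tolling event.
None of the other events listed affects the running of the period under the stated rules.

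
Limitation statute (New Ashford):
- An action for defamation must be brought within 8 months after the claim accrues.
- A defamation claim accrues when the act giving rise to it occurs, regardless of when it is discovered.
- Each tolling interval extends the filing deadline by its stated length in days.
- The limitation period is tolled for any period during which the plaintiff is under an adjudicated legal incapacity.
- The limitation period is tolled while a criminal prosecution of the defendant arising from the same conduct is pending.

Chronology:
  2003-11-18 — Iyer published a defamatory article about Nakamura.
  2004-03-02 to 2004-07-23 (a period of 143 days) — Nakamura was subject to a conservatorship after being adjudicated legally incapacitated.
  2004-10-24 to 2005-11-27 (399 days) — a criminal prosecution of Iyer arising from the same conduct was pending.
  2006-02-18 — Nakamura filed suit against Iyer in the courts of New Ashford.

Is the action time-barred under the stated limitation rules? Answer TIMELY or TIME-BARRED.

The limitation period began to run on 2003-11-18.
The untolled deadline — 8 months after 2003-11-18 — is 2004-07-18.
The period was tolled for 143 days by the plaintiff's legal incapacity (2004-03-02 to 2004-07-23), pushing the deadline to 2004-12-08.
The period was tolled for 399 days by the pending criminal prosecution (2004-10-24 to 2005-11-27), pushing the deadline to 2006-01-11.
Nakamura filed on 2006-02-18, after the 2006-01-11 deadline, so the action is time-barred.

TIME-BARRED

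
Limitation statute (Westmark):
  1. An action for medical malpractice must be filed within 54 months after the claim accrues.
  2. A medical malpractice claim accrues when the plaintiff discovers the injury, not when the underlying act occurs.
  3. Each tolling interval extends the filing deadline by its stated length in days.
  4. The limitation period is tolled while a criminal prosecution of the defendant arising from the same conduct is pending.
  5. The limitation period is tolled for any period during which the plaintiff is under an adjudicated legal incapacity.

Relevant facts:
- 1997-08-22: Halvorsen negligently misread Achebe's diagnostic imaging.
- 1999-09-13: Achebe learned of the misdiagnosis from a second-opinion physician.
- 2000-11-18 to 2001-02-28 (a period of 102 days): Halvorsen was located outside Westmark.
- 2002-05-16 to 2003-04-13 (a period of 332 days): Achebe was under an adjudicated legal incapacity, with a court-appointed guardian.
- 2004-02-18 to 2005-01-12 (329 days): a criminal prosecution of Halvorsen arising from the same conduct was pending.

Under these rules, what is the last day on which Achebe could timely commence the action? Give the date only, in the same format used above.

2006-01-03

Accrual is tied to discovery, so the period began on 1999-09-13 rather than on 1997-08-22 when the act occurred.
The untolled deadline — 54 months after 1999-09-13 — is 2004-03-13.
Because the plaintiff's legal incapacity ran from 2002-05-16 to 2003-04-13, the deadline is extended by 332 days to 2005-02-08.
The period was tolled for 329 days by the pending criminal prosecution (2004-02-18 to 2005-01-12), pushing the deadline to 2006-01-03.
Although the defendant's absence ran from 2000-11-18 to 2001-02-28, the stated rules do not make that a tolling event, so it is disregarded.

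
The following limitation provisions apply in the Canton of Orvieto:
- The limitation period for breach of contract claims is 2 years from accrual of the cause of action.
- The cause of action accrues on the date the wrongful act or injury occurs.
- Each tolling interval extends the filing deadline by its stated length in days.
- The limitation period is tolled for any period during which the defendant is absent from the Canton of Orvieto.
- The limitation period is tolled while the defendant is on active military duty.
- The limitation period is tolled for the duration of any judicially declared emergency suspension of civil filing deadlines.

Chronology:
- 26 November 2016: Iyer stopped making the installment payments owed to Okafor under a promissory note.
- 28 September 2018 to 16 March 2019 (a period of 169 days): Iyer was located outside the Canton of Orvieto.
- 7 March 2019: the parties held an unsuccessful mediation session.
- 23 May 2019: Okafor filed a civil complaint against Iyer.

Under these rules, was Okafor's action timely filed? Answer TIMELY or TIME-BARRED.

The limitation period began to run on 26 November 2016.
The untolled deadline — 2 years after 26 November 2016 — is 26 November 2018.
The period was tolled for 169 days by the defendant's absence from the jurisdiction (28 September 2018 to 16 March 2019), pushing the deadline to 14 May 2019.
Nothing else in the chronology tolls or restarts the period.
Filing on 23 May 2019 missed the 14 May 2019 deadline — the action is time-barred.

TIME-BARRED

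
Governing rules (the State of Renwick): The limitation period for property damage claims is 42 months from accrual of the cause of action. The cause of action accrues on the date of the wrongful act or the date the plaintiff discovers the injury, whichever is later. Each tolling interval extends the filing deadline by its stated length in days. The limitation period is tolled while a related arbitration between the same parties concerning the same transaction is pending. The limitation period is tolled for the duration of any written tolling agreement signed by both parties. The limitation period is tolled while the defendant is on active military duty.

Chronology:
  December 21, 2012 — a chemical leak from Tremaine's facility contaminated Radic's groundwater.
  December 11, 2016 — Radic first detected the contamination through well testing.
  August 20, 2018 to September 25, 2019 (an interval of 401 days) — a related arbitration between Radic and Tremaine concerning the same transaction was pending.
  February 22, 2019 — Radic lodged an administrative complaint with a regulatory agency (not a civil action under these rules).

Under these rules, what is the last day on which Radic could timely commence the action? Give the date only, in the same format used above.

Taking the later of the act (December 21, 2012) and discovery (December 11, 2016), the claim accrued on December 11, 2016.
The untolled deadline — 42 months after December 11, 2016 — is June 11, 2020.
The period was tolled for 401 days by the pending related arbitration (August 20, 2018 to September 25, 2019), pushing the deadline to July 17, 2021.
None of the other events listed affects the running of the period under the stated rules.

July 17, 2021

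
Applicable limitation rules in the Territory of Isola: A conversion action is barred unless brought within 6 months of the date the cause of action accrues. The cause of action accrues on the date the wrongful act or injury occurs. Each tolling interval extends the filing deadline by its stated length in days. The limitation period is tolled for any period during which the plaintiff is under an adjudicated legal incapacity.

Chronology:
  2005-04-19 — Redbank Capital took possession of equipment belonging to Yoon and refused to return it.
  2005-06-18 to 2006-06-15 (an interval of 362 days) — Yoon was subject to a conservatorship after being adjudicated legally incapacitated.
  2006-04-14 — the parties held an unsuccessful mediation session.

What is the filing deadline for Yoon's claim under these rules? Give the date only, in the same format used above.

The limitation period began to run on 2005-04-19.
6 months from 2005-04-19 is 2005-10-19.
The period was tolled for 362 days by the plaintiff's legal incapacity (2005-06-18 to 2006-06-15), pushing the deadline to 2006-10-16.
Nothing else in the chronology tolls or restarts the period.

2006-10-16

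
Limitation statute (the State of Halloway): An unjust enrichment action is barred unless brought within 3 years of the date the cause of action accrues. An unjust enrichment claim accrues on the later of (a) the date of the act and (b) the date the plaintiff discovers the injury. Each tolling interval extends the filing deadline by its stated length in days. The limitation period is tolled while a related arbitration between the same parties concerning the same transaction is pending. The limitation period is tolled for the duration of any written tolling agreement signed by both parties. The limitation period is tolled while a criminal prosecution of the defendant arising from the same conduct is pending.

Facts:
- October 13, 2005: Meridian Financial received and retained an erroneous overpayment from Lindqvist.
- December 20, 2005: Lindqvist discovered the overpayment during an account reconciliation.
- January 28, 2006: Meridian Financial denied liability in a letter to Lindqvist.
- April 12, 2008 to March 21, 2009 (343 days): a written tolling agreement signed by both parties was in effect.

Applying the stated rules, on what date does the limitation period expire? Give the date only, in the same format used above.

November 28, 2009

The claim accrued on December 20, 2005 — the later of the October 13, 2005 act and the December 20, 2005 discovery.
3 years from December 20, 2005 is December 20, 2008.
The period was tolled for 343 days by the written tolling agreement (April 12, 2008 to March 21, 2009), pushing the deadline to November 28, 2009.
None of the other events listed affects the running of the period under the stated rules.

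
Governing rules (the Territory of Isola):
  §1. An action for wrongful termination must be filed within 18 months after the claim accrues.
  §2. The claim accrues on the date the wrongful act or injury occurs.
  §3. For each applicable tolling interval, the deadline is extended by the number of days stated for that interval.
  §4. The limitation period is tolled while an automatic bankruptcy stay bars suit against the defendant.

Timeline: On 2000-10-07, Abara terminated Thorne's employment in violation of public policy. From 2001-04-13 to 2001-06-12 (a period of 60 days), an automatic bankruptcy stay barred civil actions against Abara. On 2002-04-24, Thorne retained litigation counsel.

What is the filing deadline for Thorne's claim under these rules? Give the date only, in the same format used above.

2002-06-06

The claim accrued on 2000-10-07, when the wrongful act occurred.
The untolled deadline — 18 months after 2000-10-07 — is 2002-04-07.
Because the automatic bankruptcy stay ran from 2001-04-13 to 2001-06-12, the deadline is extended by 60 days to 2002-06-06.
The other events in the timeline have no effect on the limitation period under the stated rules.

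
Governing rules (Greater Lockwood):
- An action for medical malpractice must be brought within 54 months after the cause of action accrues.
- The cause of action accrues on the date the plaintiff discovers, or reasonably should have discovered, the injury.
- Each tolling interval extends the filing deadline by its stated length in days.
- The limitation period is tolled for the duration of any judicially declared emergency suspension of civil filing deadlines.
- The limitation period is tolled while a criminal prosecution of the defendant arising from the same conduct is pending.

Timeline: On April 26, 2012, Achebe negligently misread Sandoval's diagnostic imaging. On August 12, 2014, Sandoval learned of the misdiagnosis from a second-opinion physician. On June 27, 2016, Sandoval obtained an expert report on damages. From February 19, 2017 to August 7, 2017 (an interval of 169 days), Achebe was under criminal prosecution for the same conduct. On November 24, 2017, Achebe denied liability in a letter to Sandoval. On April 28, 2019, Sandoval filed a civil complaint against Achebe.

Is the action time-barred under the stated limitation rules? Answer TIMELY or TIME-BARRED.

TIMELY

Accrual is tied to discovery, so the period began on August 12, 2014 rather than on April 26, 2012 when the act occurred.
The untolled deadline — 54 months after August 12, 2014 — is February 12, 2019.
The period was tolled for 169 days by the pending criminal prosecution (February 19, 2017 to August 7, 2017), pushing the deadline to July 31, 2019.
The other events in the timeline have no effect on the limitation period under the stated rules.
Filing on April 28, 2019 beat the July 31, 2019 deadline — the action is timely.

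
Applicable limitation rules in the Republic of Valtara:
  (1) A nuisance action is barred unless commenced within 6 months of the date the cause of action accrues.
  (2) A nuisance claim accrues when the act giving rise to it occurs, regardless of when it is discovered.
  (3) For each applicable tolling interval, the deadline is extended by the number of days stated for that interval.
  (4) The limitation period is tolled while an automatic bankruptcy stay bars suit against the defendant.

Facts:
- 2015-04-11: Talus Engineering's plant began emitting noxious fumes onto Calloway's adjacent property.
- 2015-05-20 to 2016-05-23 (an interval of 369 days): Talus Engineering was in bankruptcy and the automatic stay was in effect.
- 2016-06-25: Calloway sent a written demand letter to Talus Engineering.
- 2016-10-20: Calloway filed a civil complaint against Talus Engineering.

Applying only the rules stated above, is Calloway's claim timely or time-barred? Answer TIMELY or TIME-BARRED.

The cause of action accrued on 2015-04-11, the date of the act.
The untolled deadline — 6 months after 2015-04-11 — is 2015-10-11.
Because the automatic bankruptcy stay ran from 2015-05-20 to 2016-05-23, the deadline is extended by 369 days to 2016-10-14.
None of the other events listed affects the running of the period under the stated rules.
Calloway filed on 2016-10-20, after the 2016-10-14 deadline, so the action is time-barred.

TIME-BARRED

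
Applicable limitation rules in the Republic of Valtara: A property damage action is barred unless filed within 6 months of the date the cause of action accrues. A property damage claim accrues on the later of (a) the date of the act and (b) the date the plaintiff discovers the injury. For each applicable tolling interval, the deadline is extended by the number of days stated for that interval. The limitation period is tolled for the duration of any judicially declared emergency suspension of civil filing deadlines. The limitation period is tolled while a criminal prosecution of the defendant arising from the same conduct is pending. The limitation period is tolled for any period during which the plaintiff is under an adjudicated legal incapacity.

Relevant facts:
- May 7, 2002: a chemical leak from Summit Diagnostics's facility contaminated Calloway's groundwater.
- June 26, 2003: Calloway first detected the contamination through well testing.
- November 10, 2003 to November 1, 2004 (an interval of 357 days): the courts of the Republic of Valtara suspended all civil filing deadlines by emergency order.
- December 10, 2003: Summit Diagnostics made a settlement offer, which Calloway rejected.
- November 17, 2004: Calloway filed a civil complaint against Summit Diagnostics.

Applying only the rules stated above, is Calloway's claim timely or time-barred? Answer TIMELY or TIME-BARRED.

TIMELY

Taking the later of the act (May 7, 2002) and discovery (June 26, 2003), the claim accrued on June 26, 2003.
6 months from June 26, 2003 is December 26, 2003.
The period was tolled for 357 days by the emergency suspension of filing deadlines (November 10, 2003 to November 1, 2004), pushing the deadline to December 17, 2004.
The other events in the timeline have no effect on the limitation period under the stated rules.
The November 17, 2004 filing precedes the December 17, 2004 deadline; the claim is timely.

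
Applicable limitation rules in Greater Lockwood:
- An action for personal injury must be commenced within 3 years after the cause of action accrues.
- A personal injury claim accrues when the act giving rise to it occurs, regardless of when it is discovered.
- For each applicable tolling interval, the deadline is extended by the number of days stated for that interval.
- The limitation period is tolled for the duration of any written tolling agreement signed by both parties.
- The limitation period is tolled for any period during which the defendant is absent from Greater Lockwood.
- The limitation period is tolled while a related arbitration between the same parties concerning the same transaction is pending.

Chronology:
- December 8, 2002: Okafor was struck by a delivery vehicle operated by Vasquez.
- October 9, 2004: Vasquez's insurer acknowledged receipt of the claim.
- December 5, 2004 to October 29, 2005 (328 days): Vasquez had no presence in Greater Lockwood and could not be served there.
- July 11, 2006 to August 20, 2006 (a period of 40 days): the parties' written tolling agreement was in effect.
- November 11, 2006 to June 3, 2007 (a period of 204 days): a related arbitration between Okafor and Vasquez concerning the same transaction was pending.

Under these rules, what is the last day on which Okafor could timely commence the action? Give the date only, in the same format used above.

July 3, 2007

The claim accrued on December 8, 2002, when the wrongful act occurred.
Adding the 3 years base period to December 8, 2002 gives a deadline of December 8, 2005, before any tolling.
The period was tolled for 328 days by the defendant's absence from the jurisdiction (December 5, 2004 to October 29, 2005), pushing the deadline to November 1, 2006.
The period was tolled for 40 days by the written tolling agreement (July 11, 2006 to August 20, 2006), pushing the deadline to December 11, 2006.
The period was tolled for 204 days by the pending related arbitration (November 11, 2006 to June 3, 2007), pushing the deadline to July 3, 2007.
The other events in the timeline have no effect on the limitation period under the stated rules.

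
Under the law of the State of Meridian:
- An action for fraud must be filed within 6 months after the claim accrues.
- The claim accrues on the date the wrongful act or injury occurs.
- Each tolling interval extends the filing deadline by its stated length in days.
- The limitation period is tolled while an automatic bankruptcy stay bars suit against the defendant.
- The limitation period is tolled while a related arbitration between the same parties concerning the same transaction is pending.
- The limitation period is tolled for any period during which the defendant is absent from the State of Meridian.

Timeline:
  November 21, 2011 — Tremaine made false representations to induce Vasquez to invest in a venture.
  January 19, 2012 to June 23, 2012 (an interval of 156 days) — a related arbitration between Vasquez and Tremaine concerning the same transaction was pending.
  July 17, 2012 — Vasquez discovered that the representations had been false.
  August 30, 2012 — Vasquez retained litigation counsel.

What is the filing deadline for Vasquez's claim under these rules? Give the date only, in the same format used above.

October 24, 2012

The claim accrued on November 21, 2011, when the wrongful act occurred; under the stated occurrence rule the July 17, 2012 discovery does not delay accrual.
Adding the 6 months base period to November 21, 2011 gives a deadline of May 21, 2012, before any tolling.
Because the pending related arbitration ran from January 19, 2012 to June 23, 2012, the deadline is extended by 156 days to October 24, 2012.
Nothing else in the chronology tolls or restarts the period.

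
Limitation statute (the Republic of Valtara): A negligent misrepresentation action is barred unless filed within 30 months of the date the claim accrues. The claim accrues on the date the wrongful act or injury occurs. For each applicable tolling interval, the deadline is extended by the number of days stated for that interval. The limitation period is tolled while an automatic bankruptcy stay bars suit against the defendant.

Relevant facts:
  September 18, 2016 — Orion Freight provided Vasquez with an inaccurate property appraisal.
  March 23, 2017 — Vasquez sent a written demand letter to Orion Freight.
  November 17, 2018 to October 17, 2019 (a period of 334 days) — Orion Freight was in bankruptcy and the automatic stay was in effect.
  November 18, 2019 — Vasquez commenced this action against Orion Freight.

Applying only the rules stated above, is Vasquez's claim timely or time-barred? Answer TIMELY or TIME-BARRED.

The limitation period began to run on September 18, 2016.
Adding the 30 months base period to September 18, 2016 gives a deadline of March 18, 2019, before any tolling.
The automatic bankruptcy stay from November 17, 2018 to October 17, 2019 tolled the period for 334 days, extending the deadline to February 15, 2020.
The other events in the timeline have no effect on the limitation period under the stated rules.
The November 18, 2019 filing precedes the February 15, 2020 deadline; the claim is timely.

TIMELY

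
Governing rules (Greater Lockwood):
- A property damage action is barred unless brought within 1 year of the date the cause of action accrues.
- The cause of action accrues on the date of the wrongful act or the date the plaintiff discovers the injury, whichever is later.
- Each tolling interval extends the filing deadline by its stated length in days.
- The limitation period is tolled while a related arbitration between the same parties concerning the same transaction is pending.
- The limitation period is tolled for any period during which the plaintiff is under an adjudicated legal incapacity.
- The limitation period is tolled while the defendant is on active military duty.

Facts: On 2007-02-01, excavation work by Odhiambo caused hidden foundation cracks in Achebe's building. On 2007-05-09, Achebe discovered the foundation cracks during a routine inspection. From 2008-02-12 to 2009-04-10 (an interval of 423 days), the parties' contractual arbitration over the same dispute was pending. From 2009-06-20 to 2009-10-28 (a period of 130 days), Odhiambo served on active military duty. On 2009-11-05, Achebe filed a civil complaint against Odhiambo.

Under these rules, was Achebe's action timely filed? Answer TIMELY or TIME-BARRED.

TIMELY

The claim accrued on 2007-05-09 — the later of the 2007-02-01 act and the 2007-05-09 discovery.
The untolled deadline — 1 year after 2007-05-09 — is 2008-05-09.
The pending related arbitration from 2008-02-12 to 2009-04-10 tolled the period for 423 days, extending the deadline to 2009-07-06.
The defendant's active military service from 2009-06-20 to 2009-10-28 tolled the period for 130 days, extending the deadline to 2009-11-13.
Filing on 2009-11-05 beat the 2009-11-13 deadline — the action is timely.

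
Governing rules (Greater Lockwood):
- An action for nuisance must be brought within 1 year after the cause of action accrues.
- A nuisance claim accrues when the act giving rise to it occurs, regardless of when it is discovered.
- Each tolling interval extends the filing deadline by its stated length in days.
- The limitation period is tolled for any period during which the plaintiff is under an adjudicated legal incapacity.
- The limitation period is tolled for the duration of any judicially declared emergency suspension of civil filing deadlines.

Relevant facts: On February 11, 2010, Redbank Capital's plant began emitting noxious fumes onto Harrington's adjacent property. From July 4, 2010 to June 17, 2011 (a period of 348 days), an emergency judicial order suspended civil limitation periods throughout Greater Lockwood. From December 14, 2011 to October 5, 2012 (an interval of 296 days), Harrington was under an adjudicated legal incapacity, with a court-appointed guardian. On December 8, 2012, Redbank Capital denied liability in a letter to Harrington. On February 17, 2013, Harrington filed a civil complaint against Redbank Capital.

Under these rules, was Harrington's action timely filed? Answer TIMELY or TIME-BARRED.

The claim accrued on February 11, 2010, when the wrongful act occurred.
Adding the 1 year base period to February 11, 2010 gives a deadline of February 11, 2011, before any tolling.
The period was tolled for 348 days by the emergency suspension of filing deadlines (July 4, 2010 to June 17, 2011), pushing the deadline to January 25, 2012.
The period was tolled for 296 days by the plaintiff's legal incapacity (December 14, 2011 to October 5, 2012), pushing the deadline to November 16, 2012.
The other events in the timeline have no effect on the limitation period under the stated rules.
Filing on February 17, 2013 missed the November 16, 2012 deadline — the action is time-barred.

TIME-BARRED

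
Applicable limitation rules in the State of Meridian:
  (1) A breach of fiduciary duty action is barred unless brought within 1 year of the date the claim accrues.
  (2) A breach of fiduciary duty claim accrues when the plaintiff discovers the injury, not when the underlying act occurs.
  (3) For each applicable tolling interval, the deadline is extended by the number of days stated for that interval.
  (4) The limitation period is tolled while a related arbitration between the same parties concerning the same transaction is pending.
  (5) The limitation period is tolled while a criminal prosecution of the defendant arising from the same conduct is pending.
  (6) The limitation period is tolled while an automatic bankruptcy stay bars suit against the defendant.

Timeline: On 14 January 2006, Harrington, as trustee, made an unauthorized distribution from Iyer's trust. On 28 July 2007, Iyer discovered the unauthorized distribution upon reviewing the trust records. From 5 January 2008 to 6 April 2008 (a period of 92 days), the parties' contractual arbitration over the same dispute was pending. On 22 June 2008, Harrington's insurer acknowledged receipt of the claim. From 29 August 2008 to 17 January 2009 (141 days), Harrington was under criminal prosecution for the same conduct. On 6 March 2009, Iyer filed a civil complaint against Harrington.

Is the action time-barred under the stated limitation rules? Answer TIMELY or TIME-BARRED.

TIMELY

Under the discovery rule, the claim accrued on 28 July 2007, when Iyer discovered the injury — not on the 14 January 2006 date of the underlying act.
1 year from 28 July 2007 is 28 July 2008.
Because the pending related arbitration ran from 5 January 2008 to 6 April 2008, the deadline is extended by 92 days to 28 October 2008.
Because the pending criminal prosecution ran from 29 August 2008 to 17 January 2009, the deadline is extended by 141 days to 18 March 2009.
Nothing else in the chronology tolls or restarts the period.
The 6 March 2009 filing precedes the 18 March 2009 deadline; the claim is timely.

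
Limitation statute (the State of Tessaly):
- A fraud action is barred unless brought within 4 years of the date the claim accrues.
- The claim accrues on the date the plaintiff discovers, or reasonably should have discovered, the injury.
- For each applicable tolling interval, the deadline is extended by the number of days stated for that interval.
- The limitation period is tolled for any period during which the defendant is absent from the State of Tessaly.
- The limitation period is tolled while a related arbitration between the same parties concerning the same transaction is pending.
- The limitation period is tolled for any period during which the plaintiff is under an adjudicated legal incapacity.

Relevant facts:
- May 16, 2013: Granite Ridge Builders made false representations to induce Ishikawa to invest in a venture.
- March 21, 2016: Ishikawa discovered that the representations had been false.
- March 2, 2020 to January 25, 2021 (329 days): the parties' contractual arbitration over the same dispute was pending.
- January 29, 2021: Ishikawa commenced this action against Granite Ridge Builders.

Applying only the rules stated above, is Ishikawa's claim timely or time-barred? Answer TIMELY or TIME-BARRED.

Accrual is tied to discovery, so the period began on March 21, 2016 rather than on May 16, 2013 when the act occurred.
The untolled deadline — 4 years after March 21, 2016 — is March 21, 2020.
The pending related arbitration from March 2, 2020 to January 25, 2021 tolled the period for 329 days, extending the deadline to February 13, 2021.
Ishikawa filed on January 29, 2021, before the February 13, 2021 deadline, so the action is timely.

TIMELY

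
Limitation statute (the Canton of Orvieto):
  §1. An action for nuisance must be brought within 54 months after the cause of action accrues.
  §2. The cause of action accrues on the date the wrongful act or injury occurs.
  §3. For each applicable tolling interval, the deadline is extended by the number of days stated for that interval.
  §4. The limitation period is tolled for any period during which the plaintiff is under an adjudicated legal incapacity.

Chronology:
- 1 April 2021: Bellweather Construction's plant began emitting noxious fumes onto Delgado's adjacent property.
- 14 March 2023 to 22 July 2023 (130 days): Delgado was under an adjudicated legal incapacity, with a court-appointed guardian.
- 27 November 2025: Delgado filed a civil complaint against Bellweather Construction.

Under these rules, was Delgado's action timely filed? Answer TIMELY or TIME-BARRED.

TIMELY

The cause of action accrued on 1 April 2021, the date of the act.
Adding the 54 months base period to 1 April 2021 gives a deadline of 1 October 2025, before any tolling.
The plaintiff's legal incapacity from 14 March 2023 to 22 July 2023 tolled the period for 130 days, extending the deadline to 8 February 2026.
The 27 November 2025 filing precedes the 8 February 2026 deadline; the claim is timely.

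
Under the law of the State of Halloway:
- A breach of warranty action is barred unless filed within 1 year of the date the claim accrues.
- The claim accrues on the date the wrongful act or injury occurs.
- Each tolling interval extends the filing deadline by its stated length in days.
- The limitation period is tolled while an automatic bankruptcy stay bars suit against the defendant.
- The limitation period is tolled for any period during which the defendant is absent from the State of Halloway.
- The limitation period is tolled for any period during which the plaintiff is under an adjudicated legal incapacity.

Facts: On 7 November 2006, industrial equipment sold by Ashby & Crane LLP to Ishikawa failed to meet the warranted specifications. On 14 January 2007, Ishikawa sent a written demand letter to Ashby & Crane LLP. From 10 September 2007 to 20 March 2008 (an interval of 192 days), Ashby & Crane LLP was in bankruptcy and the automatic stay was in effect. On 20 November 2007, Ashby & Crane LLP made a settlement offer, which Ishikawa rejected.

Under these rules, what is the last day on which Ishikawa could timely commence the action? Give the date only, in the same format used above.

The limitation period began to run on 7 November 2006.
Adding the 1 year base period to 7 November 2006 gives a deadline of 7 November 2007, before any tolling.
The period was tolled for 192 days by the automatic bankruptcy stay (10 September 2007 to 20 March 2008), pushing the deadline to 17 May 2008.
None of the other events listed affects the running of the period under the stated rules.

17 May 2008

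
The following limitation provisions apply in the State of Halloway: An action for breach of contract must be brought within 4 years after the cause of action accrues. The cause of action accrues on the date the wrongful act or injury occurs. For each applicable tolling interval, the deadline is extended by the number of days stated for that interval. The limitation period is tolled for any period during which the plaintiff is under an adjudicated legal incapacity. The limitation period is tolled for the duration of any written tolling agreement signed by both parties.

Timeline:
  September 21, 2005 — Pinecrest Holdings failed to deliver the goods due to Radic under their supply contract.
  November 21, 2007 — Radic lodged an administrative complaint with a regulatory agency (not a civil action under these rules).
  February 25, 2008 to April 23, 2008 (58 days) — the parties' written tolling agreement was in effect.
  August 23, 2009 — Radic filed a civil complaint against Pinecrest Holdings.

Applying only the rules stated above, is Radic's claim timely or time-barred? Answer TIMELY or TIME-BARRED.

The limitation period began to run on September 21, 2005.
The untolled deadline — 4 years after September 21, 2005 — is September 21, 2009.
The written tolling agreement from February 25, 2008 to April 23, 2008 tolled the period for 58 days, extending the deadline to November 18, 2009.
Nothing else in the chronology tolls or restarts the period.
The August 23, 2009 filing precedes the November 18, 2009 deadline; the claim is timely.

TIMELY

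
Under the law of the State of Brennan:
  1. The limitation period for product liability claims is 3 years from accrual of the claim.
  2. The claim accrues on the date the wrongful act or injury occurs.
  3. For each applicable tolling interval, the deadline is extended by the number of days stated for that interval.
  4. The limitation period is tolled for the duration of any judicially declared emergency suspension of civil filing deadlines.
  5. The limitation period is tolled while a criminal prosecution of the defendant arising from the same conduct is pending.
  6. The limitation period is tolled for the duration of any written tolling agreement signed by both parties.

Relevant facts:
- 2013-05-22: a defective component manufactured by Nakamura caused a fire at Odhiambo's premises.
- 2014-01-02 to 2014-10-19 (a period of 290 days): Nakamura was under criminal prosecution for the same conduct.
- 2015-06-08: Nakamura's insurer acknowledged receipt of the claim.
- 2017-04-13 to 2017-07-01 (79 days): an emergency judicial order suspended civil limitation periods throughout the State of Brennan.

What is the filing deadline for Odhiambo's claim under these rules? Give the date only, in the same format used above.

The claim accrued on 2013-05-22, the date of the act.
Adding the 3 years base period to 2013-05-22 gives a deadline of 2016-05-22, before any tolling.
Because the pending criminal prosecution ran from 2014-01-02 to 2014-10-19, the deadline is extended by 290 days to 2017-03-08.
The emergency suspension of filing deadlines from 2017-04-13 to 2017-07-01 began after the period had already run on 2017-03-08, so it has no tolling effect.
Nothing else in the chronology tolls or restarts the period.

2017-03-08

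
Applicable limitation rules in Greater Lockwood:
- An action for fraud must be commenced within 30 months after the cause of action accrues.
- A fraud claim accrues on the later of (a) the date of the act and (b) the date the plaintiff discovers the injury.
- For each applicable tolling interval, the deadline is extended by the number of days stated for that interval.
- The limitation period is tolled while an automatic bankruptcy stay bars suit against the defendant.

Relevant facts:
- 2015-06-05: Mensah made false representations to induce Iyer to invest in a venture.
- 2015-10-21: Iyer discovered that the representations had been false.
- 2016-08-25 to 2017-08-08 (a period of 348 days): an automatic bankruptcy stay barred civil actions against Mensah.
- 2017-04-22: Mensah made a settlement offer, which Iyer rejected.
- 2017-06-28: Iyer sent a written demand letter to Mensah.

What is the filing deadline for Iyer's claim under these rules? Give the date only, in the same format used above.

The claim accrued on 2015-10-21 — the later of the 2015-06-05 act and the 2015-10-21 discovery.
Adding the 30 months base period to 2015-10-21 gives a deadline of 2018-04-21, before any tolling.
The period was tolled for 348 days by the automatic bankruptcy stay (2016-08-25 to 2017-08-08), pushing the deadline to 2019-04-04.
None of the other events listed affects the running of the period under the stated rules.

2019-04-04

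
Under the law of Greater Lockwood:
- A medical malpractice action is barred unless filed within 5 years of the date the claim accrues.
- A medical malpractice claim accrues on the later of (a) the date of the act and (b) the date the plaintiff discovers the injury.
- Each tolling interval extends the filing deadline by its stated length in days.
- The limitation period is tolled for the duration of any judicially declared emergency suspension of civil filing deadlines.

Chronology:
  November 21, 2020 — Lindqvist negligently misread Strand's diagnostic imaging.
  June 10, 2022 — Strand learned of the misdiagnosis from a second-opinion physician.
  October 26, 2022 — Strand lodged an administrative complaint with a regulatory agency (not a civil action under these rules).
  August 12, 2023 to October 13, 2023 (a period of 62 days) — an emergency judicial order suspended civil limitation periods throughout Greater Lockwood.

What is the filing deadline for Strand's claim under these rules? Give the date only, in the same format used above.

August 11, 2027

Taking the later of the act (November 21, 2020) and discovery (June 10, 2022), the claim accrued on June 10, 2022.
5 years from June 10, 2022 is June 10, 2027.
The period was tolled for 62 days by the emergency suspension of filing deadlines (August 12, 2023 to October 13, 2023), pushing the deadline to August 11, 2027.
Nothing else in the chronology tolls or restarts the period.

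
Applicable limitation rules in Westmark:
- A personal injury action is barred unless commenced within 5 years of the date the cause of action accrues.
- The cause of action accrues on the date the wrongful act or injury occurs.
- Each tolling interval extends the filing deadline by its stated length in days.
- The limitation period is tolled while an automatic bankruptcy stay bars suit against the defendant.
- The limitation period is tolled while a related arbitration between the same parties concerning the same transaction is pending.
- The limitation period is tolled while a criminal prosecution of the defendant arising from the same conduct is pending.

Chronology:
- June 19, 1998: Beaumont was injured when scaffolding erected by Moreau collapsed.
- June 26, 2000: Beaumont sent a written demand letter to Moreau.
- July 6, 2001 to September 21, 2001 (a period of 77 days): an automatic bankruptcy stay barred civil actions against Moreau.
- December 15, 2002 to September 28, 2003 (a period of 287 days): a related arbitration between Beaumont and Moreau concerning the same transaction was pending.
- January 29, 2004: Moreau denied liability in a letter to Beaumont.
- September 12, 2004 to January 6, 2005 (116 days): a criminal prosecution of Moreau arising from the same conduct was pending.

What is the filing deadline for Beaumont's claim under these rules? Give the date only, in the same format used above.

The cause of action accrued on June 19, 1998, the date of the act.
5 years from June 19, 1998 is June 19, 2003.
The automatic bankruptcy stay from July 6, 2001 to September 21, 2001 tolled the period for 77 days, extending the deadline to September 4, 2003.
Because the pending related arbitration ran from December 15, 2002 to September 28, 2003, the deadline is extended by 287 days to June 17, 2004.
The pending criminal prosecution from September 12, 2004 to January 6, 2005 began after the period had already run on June 17, 2004, so it has no tolling effect.
None of the other events listed affects the running of the period under the stated rules.

June 17, 2004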